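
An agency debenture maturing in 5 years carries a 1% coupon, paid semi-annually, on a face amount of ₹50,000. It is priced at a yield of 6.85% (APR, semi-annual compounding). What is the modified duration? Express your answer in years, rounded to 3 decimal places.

Periodic yield y = 0.03425. First find Macaulay duration:
  t   CF        PV=CF/(1+0.03425)^t    t·PV
  1       250.00       241.7211       241.7211
  2       250.00       233.7163       467.4325
  3       250.00       225.9766       677.9297
  4       250.00       218.4932       873.9727
  5       250.00       211.2576     1,056.2880
  6       250.00       204.2616     1,225.5699
  7       250.00       197.4974     1,382.4815
  8       250.00       190.9571     1,527.6567
  9       250.00       184.6334     1,661.7005
  10   50,250.00    35,882.3411   358,823.4111
  Σ                 37,790.8553   367,938.1638
P = 37,790.8553; Macaulay duration = 367,938.1638 / 37,790.8553 = 9.73617 half-year periods = 4.86808 years.
Modified duration = D_Mac / (1 + y) = 4.86808 / 1.03425 = 4.70687 years.

4.707 years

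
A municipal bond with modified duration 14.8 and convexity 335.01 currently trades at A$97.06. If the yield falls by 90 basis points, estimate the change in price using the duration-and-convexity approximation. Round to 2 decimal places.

+A$14.25

Duration effect: -D_mod·Δy = -14.8 × (-0.009) = +0.133200
Convexity effect: ½·C·(Δy)² = 0.5 × 335.01 × (-0.009)² = +0.013567905
ΔP/P ≈ +0.133200 + 0.013567905 = +0.146767905
ΔP ≈ 97.06 × (+0.146767905) = +14.2452928593.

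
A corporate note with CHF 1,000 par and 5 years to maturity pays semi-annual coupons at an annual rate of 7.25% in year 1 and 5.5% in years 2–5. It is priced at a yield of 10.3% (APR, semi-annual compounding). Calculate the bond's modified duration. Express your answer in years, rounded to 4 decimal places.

4.0845 years

Periodic yield y = 0.0515. First find Macaulay duration:
  t   CF        PV=CF/(1+0.0515)^t    t·PV
  1        36.25        34.4746        34.4746
  2        36.25        32.7861        65.5722
  3        27.50        23.6540        70.9620
  4        27.50        22.4955        89.9820
  5        27.50        21.3937       106.9686
  6        27.50        20.3459       122.0754
  7        27.50        19.3494       135.4459
  8        27.50        18.4017       147.2138
  9        27.50        17.5004       157.5040
  10    1,027.50       621.8549     6,218.5490
  Σ                    832.2563     7,148.7475
P = 832.2563; Macaulay duration = 7,148.7475 / 832.2563 = 8.58960 half-year periods = 4.29480 years.
Modified duration = D_Mac / (1 + y) = 4.29480 / 1.0515 = 4.08445 years.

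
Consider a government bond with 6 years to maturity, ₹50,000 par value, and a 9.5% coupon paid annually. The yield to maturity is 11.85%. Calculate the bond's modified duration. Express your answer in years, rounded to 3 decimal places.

4.268 years

Periodic yield y = 0.1185. First find Macaulay duration:
  t   CF        PV=CF/(1+0.1185)^t    t·PV
  1     4,750.00     4,246.7591     4,246.7591
  2     4,750.00     3,796.8342     7,593.6684
  3     4,750.00     3,394.5768    10,183.7305
  4     4,750.00     3,034.9368    12,139.7473
  5     4,750.00     2,713.3990    13,566.9952
  6    54,750.00    27,961.9975   167,771.9851
  Σ                 45,148.5035   215,502.8857
P = 45,148.5035; Macaulay duration = 215,502.8857 / 45,148.5035 = 4.77320 years.
Modified duration = D_Mac / (1 + y) = 4.77320 / 1.1185 = 4.26750 years.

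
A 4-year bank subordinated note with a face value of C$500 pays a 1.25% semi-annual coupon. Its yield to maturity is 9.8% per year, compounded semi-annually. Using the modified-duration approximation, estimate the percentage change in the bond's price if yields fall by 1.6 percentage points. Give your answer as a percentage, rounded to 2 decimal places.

+5.94%

Periodic yield y = 0.049. Modified duration first:
  t   CF        PV=CF/(1+0.049)^t    t·PV
  1        3.125         2.9790         2.9790
  2        3.125         2.8399         5.6797
  3        3.125         2.7072         8.1217
  4        3.125         2.5808        10.3231
  5        3.125         2.4602        12.3011
  6        3.125         2.3453        14.0718
  7        3.125         2.2357        15.6502
  8      503.125       343.1405     2,745.1241
  Σ                    361.2886     2,814.2506
P = 361.2886; D_Mac = 7.78948 half-year periods = 3.89474 yrs; D_mod = 3.89474/(1+0.049) = 3.71281 yrs.
ΔP/P ≈ -D_mod · Δy = -3.71281 × (-0.016) = +0.059405 = +5.9405%.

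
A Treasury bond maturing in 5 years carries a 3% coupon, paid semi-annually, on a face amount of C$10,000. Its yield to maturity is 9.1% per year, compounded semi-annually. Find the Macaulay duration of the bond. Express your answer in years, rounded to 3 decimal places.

Periodic yield y = 0.0455. Discount each cash flow and weight by its period:
  t   CF        PV=CF/(1+0.0455)^t    t·PV
  1       150.00       143.4720       143.4720
  2       150.00       137.2281       274.4563
  3       150.00       131.2560       393.7680
  4       150.00       125.5438       502.1750
  5       150.00       120.0801       600.4005
  6       150.00       114.8542       689.1254
  7       150.00       109.8558       768.9906
  8       150.00       105.0749       840.5992
  9       150.00       100.5021       904.5185
  10   10,150.00     6,504.6760    65,046.7602
  Σ                  7,592.5430    70,164.2658
Price P = Σ PV = 7,592.5430.
Macaulay duration = Σ(t·PV) / P = 70,164.2658 / 7,592.5430 = 9.24121 half-year periods.
In years: 9.24121 / 2 = 4.62060 years.

4.621 years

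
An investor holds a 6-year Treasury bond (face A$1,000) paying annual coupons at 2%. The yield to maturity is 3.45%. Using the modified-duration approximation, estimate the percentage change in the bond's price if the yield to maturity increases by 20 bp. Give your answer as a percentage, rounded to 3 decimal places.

Periodic yield y = 0.0345. Modified duration first:
  t   CF        PV=CF/(1+0.0345)^t    t·PV
  1        20.00        19.3330        19.3330
  2        20.00        18.6883        37.3765
  3        20.00        18.0650        54.1951
  4        20.00        17.4626        69.8503
  5        20.00        16.8802        84.4010
  6     1,020.00       832.1799     4,993.0792
  Σ                    922.6089     5,258.2350
P = 922.6089; D_Mac = 5.69931 yrs; D_mod = 5.69931/(1+0.0345) = 5.50924 yrs.
ΔP/P ≈ -D_mod · Δy = -5.50924 × (+0.002) = -0.011018 = -1.1018%.

-1.102%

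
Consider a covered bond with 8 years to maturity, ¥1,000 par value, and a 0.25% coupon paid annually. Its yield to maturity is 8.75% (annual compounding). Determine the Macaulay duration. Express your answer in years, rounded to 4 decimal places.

7.8953 years

Periodic yield y = 0.0875. Discount each cash flow and weight by its year:
  t   CF        PV=CF/(1+0.0875)^t    t·PV
  1         2.50         2.2989         2.2989
  2         2.50         2.1139         4.2278
  3         2.50         1.9438         5.8314
  4         2.50         1.7874         7.1496
  5         2.50         1.6436         8.2180
  6         2.50         1.5113         9.0681
  7         2.50         1.3897         9.7282
  8     1,002.50       512.4485     4,099.5883
  Σ                    525.1372     4,146.1102
Price P = Σ PV = 525.1372.
Macaulay duration = Σ(t·PV) / P = 4,146.1102 / 525.1372 = 7.89529 years.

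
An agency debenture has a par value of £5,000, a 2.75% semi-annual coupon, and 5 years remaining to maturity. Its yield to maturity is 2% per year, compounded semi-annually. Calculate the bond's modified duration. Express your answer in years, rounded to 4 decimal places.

4.6652 years

Periodic yield y = 0.01. First find Macaulay duration:
  t   CF        PV=CF/(1+0.01)^t    t·PV
  1        68.75        68.0693        68.0693
  2        68.75        67.3954       134.7907
  3        68.75        66.7281       200.1842
  4        68.75        66.0674       264.2696
  5        68.75        65.4133       327.0663
  6        68.75        64.7656       388.5937
  7        68.75        64.1244       448.8706
  8        68.75        63.4895       507.9158
  9        68.75        62.8609       565.7478
  10    5,068.75     4,588.6733    45,886.7325
  Σ                  5,177.5870    48,792.2404
P = 5,177.5870; Macaulay duration = 48,792.2404 / 5,177.5870 = 9.42374 half-year periods = 4.71187 years.
Modified duration = D_Mac / (1 + y) = 4.71187 / 1.01 = 4.66522 years.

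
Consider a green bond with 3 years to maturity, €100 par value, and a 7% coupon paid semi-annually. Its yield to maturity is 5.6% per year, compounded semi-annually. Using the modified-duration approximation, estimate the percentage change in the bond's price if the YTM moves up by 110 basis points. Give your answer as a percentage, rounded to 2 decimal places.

Periodic yield y = 0.028. Modified duration first:
  t   CF        PV=CF/(1+0.028)^t    t·PV
  1         3.50         3.4047         3.4047
  2         3.50         3.3119         6.6239
  3         3.50         3.2217         9.6652
  4         3.50         3.1340        12.5359
  5         3.50         3.0486        15.2431
  6       103.50        87.6964       526.1783
  Σ                    103.8173       573.6510
P = 103.8173; D_Mac = 5.52558 half-year periods = 2.76279 yrs; D_mod = 2.76279/(1+0.028) = 2.68754 yrs.
ΔP/P ≈ -D_mod · Δy = -2.68754 × (+0.011) = -0.029563 = -2.9563%.

-2.96%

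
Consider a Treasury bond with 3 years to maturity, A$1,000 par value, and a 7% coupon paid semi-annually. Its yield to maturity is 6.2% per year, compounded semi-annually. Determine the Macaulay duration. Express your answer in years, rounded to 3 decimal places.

2.761 years

Periodic yield y = 0.031. Discount each cash flow and weight by its period:
  t   CF        PV=CF/(1+0.031)^t    t·PV
  1        35.00        33.9476        33.9476
  2        35.00        32.9269        65.8538
  3        35.00        31.9368        95.8105
  4        35.00        30.9766       123.9063
  5        35.00        30.0452       150.2259
  6     1,035.00       861.7640     5,170.5841
  Σ                  1,021.5971     5,640.3282
Price P = Σ PV = 1,021.5971.
Macaulay duration = Σ(t·PV) / P = 5,640.3282 / 1,021.5971 = 5.52109 half-year periods.
In years: 5.52109 / 2 = 2.76054 years.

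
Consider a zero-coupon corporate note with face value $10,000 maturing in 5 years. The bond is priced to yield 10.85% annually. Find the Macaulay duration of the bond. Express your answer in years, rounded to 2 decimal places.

A zero-coupon bond has a single cash flow at maturity, so its Macaulay duration equals its maturity: 5 years.

5.00 years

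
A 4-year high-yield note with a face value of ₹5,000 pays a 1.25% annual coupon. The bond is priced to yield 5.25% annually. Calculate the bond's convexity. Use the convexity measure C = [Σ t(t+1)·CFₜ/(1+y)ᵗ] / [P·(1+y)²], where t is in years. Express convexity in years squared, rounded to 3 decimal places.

17.574

With y = 0.0525:
  t   CF        PV=CF/(1+0.0525)^t    t·PV        t(t+1)·PV
  1        62.50        59.3824        59.3824         118.7648
  2        62.50        56.4204       112.8407         338.5221
  3        62.50        53.6060       160.8181         643.2724
  4     5,062.50     4,125.5003    16,502.0010      82,510.0051
  Σ                  4,294.9091    16,835.0423      83,610.5645
P = 4,294.9091.
Convexity = Σ t(t+1)·PV / [P·(1+y)²] = 83,610.5645 / (4,294.9091 × 1.107756) = 17.57369.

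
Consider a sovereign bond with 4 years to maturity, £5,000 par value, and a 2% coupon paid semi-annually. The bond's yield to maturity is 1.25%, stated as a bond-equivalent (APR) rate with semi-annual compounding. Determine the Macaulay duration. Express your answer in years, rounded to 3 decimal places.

Periodic yield y = 0.00625. Discount each cash flow and weight by its period:
  t   CF        PV=CF/(1+0.00625)^t    t·PV
  1        50.00        49.6894        49.6894
  2        50.00        49.3808        98.7616
  3        50.00        49.0741       147.2223
  4        50.00        48.7693       195.0772
  5        50.00        48.4664       242.3319
  6        50.00        48.1653       288.9920
  7        50.00        47.8662       335.0632
  8     5,050.00     4,804.4561    38,435.6489
  Σ                  5,145.8677    39,792.7866
Price P = Σ PV = 5,145.8677.
Macaulay duration = Σ(t·PV) / P = 39,792.7866 / 5,145.8677 = 7.73296 half-year periods.
In years: 7.73296 / 2 = 3.86648 years.

3.866 years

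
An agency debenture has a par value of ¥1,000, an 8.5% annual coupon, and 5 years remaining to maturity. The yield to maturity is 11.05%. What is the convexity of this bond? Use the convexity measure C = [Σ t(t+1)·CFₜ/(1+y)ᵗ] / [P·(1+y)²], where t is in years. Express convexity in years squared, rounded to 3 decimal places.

With y = 0.1105:
  t   CF        PV=CF/(1+0.1105)^t    t·PV        t(t+1)·PV
  1        85.00        76.5421        76.5421         153.0842
  2        85.00        68.9258       137.8516         413.5548
  3        85.00        62.0674       186.2021         744.8083
  4        85.00        55.8914       223.5654       1,117.8272
  5     1,085.00       642.4464     3,212.2322      19,273.3931
  Σ                    905.8730     3,836.3934      21,702.6675
P = 905.8730.
Convexity = Σ t(t+1)·PV / [P·(1+y)²] = 21,702.6675 / (905.8730 × 1.233210) = 19.42713.

19.427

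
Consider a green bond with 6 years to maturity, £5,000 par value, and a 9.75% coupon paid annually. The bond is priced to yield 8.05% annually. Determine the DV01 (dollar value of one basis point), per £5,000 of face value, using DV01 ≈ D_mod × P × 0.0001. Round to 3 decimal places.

£2.427

Periodic yield y = 0.0805.
  t   CF        PV=CF/(1+0.0805)^t    t·PV
  1       487.50       451.1800       451.1800
  2       487.50       417.5660       835.1319
  3       487.50       386.4562     1,159.3687
  4       487.50       357.6643     1,430.6570
  5       487.50       331.0174     1,655.0868
  6     5,487.50     3,448.4657    20,690.7940
  Σ                  5,392.3495    26,222.2183
P = 5,392.3495; D_Mac = 4.86286 yrs; D_mod = 4.50056 yrs.
DV01 ≈ 4.50056 × 5,392.3495 × 0.0001 = 2.426860.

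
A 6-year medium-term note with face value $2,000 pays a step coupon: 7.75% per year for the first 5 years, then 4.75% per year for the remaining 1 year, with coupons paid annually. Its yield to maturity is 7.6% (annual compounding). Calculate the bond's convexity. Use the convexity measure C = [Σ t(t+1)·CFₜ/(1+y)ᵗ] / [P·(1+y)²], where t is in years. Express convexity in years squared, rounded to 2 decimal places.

With y = 0.076:
  t   CF        PV=CF/(1+0.076)^t    t·PV        t(t+1)·PV
  1       155.00       144.0520       144.0520         288.1041
  2       155.00       133.8774       267.7547         803.2642
  3       155.00       124.4213       373.2640       1,493.0561
  4       155.00       115.6332       462.5329       2,312.6644
  5       155.00       107.4658       537.3291       3,223.9745
  6     2,095.00     1,349.9274     8,099.5642      56,696.9491
  Σ                  1,975.3771     9,884.4969      64,818.0123
P = 1,975.3771.
Convexity = Σ t(t+1)·PV / [P·(1+y)²] = 64,818.0123 / (1,975.3771 × 1.157776) = 28.34139.

28.34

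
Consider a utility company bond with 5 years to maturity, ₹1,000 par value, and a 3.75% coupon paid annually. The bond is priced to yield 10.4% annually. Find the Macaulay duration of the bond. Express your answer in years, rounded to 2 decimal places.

Periodic yield y = 0.104. Discount each cash flow and weight by its year:
  t   CF        PV=CF/(1+0.104)^t    t·PV
  1        37.50        33.9674        33.9674
  2        37.50        30.7676        61.5351
  3        37.50        27.8692        83.6075
  4        37.50        25.2438       100.9753
  5     1,037.50       632.6197     3,163.0987
  Σ                    750.4677     3,443.1840
Price P = Σ PV = 750.4677.
Macaulay duration = Σ(t·PV) / P = 3,443.1840 / 750.4677 = 4.58805 years.

4.59 years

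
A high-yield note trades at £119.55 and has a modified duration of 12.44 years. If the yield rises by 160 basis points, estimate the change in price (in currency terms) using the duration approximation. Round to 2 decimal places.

-£23.80

Duration approximation: ΔP/P ≈ -D_mod · Δy = -12.44 × (+0.016) = -0.199040.
ΔP ≈ 119.55 × (-0.199040) = -23.795232.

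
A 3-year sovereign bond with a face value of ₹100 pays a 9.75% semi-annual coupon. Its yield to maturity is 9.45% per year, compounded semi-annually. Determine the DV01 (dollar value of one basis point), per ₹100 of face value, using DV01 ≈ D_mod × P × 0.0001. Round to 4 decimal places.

Periodic yield y = 0.04725.
  t   CF        PV=CF/(1+0.04725)^t    t·PV
  1        4.875         4.6550         4.6550
  2        4.875         4.4450         8.8900
  3        4.875         4.2445        12.7334
  4        4.875         4.0530        16.2119
  5        4.875         3.8701        19.3505
  6      104.875        79.5005       477.0029
  Σ                    100.7681       538.8438
P = 100.7681; D_Mac = 5.34737 half-year periods = 2.67368 yrs; D_mod = 2.55305 yrs.
DV01 ≈ 2.55305 × 100.7681 × 0.0001 = 0.025727.

₹0.0257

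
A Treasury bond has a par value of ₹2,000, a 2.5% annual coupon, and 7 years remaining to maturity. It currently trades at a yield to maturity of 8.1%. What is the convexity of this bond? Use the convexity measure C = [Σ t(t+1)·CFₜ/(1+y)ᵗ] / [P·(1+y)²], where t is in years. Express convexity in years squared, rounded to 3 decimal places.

42.484

With y = 0.081:
  t   CF        PV=CF/(1+0.081)^t    t·PV        t(t+1)·PV
  1        50.00        46.2535        46.2535          92.5069
  2        50.00        42.7877        85.5753         256.7260
  3        50.00        39.5816       118.7447         474.9787
  4        50.00        36.6157       146.4628         732.3138
  5        50.00        33.8721       169.3603       1,016.1616
  6        50.00        31.3340       188.0040       1,316.0280
  7     2,050.00     1,188.4311     8,319.0176      66,552.1408
  Σ                  1,418.8755     9,073.4181      70,440.8560
P = 1,418.8755.
Convexity = Σ t(t+1)·PV / [P·(1+y)²] = 70,440.8560 / (1,418.8755 × 1.168561) = 42.48435.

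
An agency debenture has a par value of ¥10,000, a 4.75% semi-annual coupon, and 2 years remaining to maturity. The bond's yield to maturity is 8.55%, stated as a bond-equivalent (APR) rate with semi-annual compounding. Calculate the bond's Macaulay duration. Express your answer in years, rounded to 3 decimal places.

1.929 years

Periodic yield y = 0.04275. Discount each cash flow and weight by its period:
  t   CF        PV=CF/(1+0.04275)^t    t·PV
  1       237.50       227.7631       227.7631
  2       237.50       218.4254       436.8509
  3       237.50       209.4706       628.4117
  4    10,237.50     8,659.1073    34,636.4292
  Σ                  9,314.7664    35,929.4549
Price P = Σ PV = 9,314.7664.
Macaulay duration = Σ(t·PV) / P = 35,929.4549 / 9,314.7664 = 3.85726 half-year periods.
In years: 3.85726 / 2 = 1.92863 years.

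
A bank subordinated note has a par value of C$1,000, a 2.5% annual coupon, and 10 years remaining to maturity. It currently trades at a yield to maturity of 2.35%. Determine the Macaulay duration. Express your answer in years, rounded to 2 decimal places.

Periodic yield y = 0.0235. Discount each cash flow and weight by its year:
  t   CF        PV=CF/(1+0.0235)^t    t·PV
  1        25.00        24.4260        24.4260
  2        25.00        23.8652        47.7303
  3        25.00        23.3172        69.9516
  4        25.00        22.7818        91.1273
  5        25.00        22.2588       111.2938
  6        25.00        21.7477       130.4861
  7        25.00        21.2483       148.7384
  8        25.00        20.7605       166.0838
  9        25.00        20.2838       182.5542
  10    1,025.00       812.5412     8,125.4121
  Σ                  1,013.2304     9,097.8036
Price P = Σ PV = 1,013.2304.
Macaulay duration = Σ(t·PV) / P = 9,097.8036 / 1,013.2304 = 8.97901 years.

8.98 years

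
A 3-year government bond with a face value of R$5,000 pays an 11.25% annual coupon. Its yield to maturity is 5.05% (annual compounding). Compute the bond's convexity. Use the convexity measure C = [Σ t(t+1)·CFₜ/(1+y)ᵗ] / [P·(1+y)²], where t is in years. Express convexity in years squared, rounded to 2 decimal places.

With y = 0.0505:
  t   CF        PV=CF/(1+0.0505)^t    t·PV        t(t+1)·PV
  1       562.50       535.4593       535.4593       1,070.9186
  2       562.50       509.7185     1,019.4370       3,058.3111
  3     5,562.50     4,798.2388    14,394.7163      57,578.8650
  Σ                  5,843.4166    15,949.6126      61,708.0947
P = 5,843.4166.
Convexity = Σ t(t+1)·PV / [P·(1+y)²] = 61,708.0947 / (5,843.4166 × 1.103550) = 9.56937.

9.57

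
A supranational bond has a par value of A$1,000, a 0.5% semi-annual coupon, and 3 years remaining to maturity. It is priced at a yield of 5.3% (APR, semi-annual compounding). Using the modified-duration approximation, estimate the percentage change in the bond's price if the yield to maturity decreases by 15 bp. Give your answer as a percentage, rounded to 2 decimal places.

+0.44%

Periodic yield y = 0.0265. Modified duration first:
  t   CF        PV=CF/(1+0.0265)^t    t·PV
  1         2.50         2.4355         2.4355
  2         2.50         2.3726         4.7452
  3         2.50         2.3113         6.9340
  4         2.50         2.2517         9.0067
  5         2.50         2.1935        10.9677
  6     1,002.50       856.9010     5,141.4061
  Σ                    868.4656     5,175.4951
P = 868.4656; D_Mac = 5.95936 half-year periods = 2.97968 yrs; D_mod = 2.97968/(1+0.0265) = 2.90275 yrs.
ΔP/P ≈ -D_mod · Δy = -2.90275 × (-0.0015) = +0.004354 = +0.4354%.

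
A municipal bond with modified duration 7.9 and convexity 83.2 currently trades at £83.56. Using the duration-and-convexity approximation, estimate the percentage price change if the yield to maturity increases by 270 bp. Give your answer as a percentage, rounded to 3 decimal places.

Duration effect: -D_mod·Δy = -7.9 × (+0.027) = -0.213300
Convexity effect: ½·C·(Δy)² = 0.5 × 83.2 × (0.027)² = +0.0303264
ΔP/P ≈ -0.213300 + 0.0303264 = -0.1829736
= -18.29736%.

-18.297%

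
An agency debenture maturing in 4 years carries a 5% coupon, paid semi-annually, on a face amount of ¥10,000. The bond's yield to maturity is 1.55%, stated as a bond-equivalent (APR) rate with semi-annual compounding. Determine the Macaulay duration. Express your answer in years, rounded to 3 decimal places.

Periodic yield y = 0.00775. Discount each cash flow and weight by its period:
  t   CF        PV=CF/(1+0.00775)^t    t·PV
  1       250.00       248.0774       248.0774
  2       250.00       246.1696       492.3392
  3       250.00       244.2764       732.8293
  4       250.00       242.3979       969.5914
  5       250.00       240.5337     1,202.6686
  6       250.00       238.6839     1,432.1035
  7       250.00       236.8483     1,657.9384
  8    10,250.00     9,636.1025    77,088.8200
  Σ                 11,333.0898    83,824.3679
Price P = Σ PV = 11,333.0898.
Macaulay duration = Σ(t·PV) / P = 83,824.3679 / 11,333.0898 = 7.39643 half-year periods.
In years: 7.39643 / 2 = 3.69821 years.

3.698 years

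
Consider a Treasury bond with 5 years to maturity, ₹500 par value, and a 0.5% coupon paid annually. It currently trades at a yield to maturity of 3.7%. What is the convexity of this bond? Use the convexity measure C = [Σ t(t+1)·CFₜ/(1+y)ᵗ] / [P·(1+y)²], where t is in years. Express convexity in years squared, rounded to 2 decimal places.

27.50

With y = 0.037:
  t   CF        PV=CF/(1+0.037)^t    t·PV        t(t+1)·PV
  1         2.50         2.4108         2.4108           4.8216
  2         2.50         2.3248         4.6496          13.9487
  3         2.50         2.2418         6.7255          26.9020
  4         2.50         2.1618         8.6474          43.2369
  5       502.50       419.0273     2,095.1363      12,570.8180
  Σ                    428.1665     2,117.5696      12,659.7273
P = 428.1665.
Convexity = Σ t(t+1)·PV / [P·(1+y)²] = 12,659.7273 / (428.1665 × 1.075369) = 27.49502.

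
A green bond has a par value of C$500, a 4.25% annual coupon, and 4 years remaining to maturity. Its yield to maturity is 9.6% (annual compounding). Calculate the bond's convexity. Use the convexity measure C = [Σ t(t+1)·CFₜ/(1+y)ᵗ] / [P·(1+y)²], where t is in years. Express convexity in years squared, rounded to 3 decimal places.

With y = 0.096:
  t   CF        PV=CF/(1+0.096)^t    t·PV        t(t+1)·PV
  1        21.25        19.3887        19.3887          38.7774
  2        21.25        17.6904        35.3808         106.1424
  3        21.25        16.1409        48.4226         193.6906
  4       521.25       361.2467     1,444.9867       7,224.9334
  Σ                    414.4666     1,548.1788       7,563.5438
P = 414.4666.
Convexity = Σ t(t+1)·PV / [P·(1+y)²] = 7,563.5438 / (414.4666 × 1.201216) = 15.19199.

15.192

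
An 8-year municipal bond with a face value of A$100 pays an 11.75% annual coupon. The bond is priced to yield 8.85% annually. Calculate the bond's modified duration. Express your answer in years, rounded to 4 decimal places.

Periodic yield y = 0.0885. First find Macaulay duration:
  t   CF        PV=CF/(1+0.0885)^t    t·PV
  1        11.75        10.7947        10.7947
  2        11.75         9.9170        19.8340
  3        11.75         9.1107        27.3322
  4        11.75         8.3700        33.4799
  5        11.75         7.6895        38.4473
  6        11.75         7.0643        42.3856
  7        11.75         6.4899        45.4294
  8       111.75        56.7048       453.6387
  Σ                    116.1408       671.3417
P = 116.1408; Macaulay duration = 671.3417 / 116.1408 = 5.78041 years.
Modified duration = D_Mac / (1 + y) = 5.78041 / 1.0885 = 5.31044 years.

5.3104 years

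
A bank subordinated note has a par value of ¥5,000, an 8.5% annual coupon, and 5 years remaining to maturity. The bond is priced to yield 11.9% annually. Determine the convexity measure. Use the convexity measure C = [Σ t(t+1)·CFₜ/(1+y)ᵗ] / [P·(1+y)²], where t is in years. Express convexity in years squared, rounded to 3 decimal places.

With y = 0.119:
  t   CF        PV=CF/(1+0.119)^t    t·PV        t(t+1)·PV
  1       425.00       379.8034       379.8034         759.6068
  2       425.00       339.4132       678.8264       2,036.4793
  3       425.00       303.3183       909.9550       3,639.8201
  4       425.00       271.0620     1,084.2479       5,421.2393
  5     5,425.00     3,092.0699    15,460.3497      92,762.0984
  Σ                  4,385.6669    18,513.1825     104,619.2440
P = 4,385.6669.
Convexity = Σ t(t+1)·PV / [P·(1+y)²] = 104,619.2440 / (4,385.6669 × 1.252161) = 19.05091.

19.051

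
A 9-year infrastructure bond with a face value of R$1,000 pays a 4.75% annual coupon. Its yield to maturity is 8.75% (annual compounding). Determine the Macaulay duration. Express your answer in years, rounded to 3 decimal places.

7.271 years

Periodic yield y = 0.0875. Discount each cash flow and weight by its year:
  t   CF        PV=CF/(1+0.0875)^t    t·PV
  1        47.50        43.6782        43.6782
  2        47.50        40.1638        80.3277
  3        47.50        36.9323       110.7968
  4        47.50        33.9607       135.8428
  5        47.50        31.2282       156.1411
  6        47.50        28.7156       172.2936
  7        47.50        26.4052       184.8361
  8        47.50        24.2806       194.2448
  9     1,047.50       492.3689     4,431.3204
  Σ                    757.7335     5,509.4814
Price P = Σ PV = 757.7335.
Macaulay duration = Σ(t·PV) / P = 5,509.4814 / 757.7335 = 7.27100 years.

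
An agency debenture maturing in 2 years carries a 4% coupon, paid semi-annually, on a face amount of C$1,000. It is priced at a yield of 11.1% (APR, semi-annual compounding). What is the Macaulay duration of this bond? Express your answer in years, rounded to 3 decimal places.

Periodic yield y = 0.0555. Discount each cash flow and weight by its period:
  t   CF        PV=CF/(1+0.0555)^t    t·PV
  1        20.00        18.9484        18.9484
  2        20.00        17.9520        35.9041
  3        20.00        17.0081        51.0242
  4     1,020.00       821.8021     3,287.2082
  Σ                    875.7105     3,393.0849
Price P = Σ PV = 875.7105.
Macaulay duration = Σ(t·PV) / P = 3,393.0849 / 875.7105 = 3.87466 half-year periods.
In years: 3.87466 / 2 = 1.93733 years.

1.937 years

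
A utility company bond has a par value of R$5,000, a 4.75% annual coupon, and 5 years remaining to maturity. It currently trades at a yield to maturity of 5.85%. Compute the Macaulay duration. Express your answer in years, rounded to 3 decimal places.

Periodic yield y = 0.0585. Discount each cash flow and weight by its year:
  t   CF        PV=CF/(1+0.0585)^t    t·PV
  1       237.50       224.3741       224.3741
  2       237.50       211.9737       423.9473
  3       237.50       200.2585       600.7756
  4       237.50       189.1909       756.7635
  5     5,237.50     3,941.5744    19,707.8718
  Σ                  4,767.3715    21,713.7323
Price P = Σ PV = 4,767.3715.
Macaulay duration = Σ(t·PV) / P = 21,713.7323 / 4,767.3715 = 4.55465 years.

4.555 years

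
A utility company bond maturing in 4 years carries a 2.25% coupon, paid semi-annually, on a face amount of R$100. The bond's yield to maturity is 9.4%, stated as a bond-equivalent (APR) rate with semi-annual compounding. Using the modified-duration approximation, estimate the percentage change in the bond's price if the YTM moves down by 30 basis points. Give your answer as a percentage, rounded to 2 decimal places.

Periodic yield y = 0.047. Modified duration first:
  t   CF        PV=CF/(1+0.047)^t    t·PV
  1        1.125         1.0745         1.0745
  2        1.125         1.0263         2.0525
  3        1.125         0.9802         2.9406
  4        1.125         0.9362         3.7448
  5        1.125         0.8942         4.4708
  6        1.125         0.8540         5.1242
  7        1.125         0.8157         5.7098
  8      101.125        70.0302       560.2412
  Σ                     76.6112       585.3585
P = 76.6112; D_Mac = 7.64064 half-year periods = 3.82032 yrs; D_mod = 3.82032/(1+0.047) = 3.64882 yrs.
ΔP/P ≈ -D_mod · Δy = -3.64882 × (-0.003) = +0.010946 = +1.0946%.

+1.09%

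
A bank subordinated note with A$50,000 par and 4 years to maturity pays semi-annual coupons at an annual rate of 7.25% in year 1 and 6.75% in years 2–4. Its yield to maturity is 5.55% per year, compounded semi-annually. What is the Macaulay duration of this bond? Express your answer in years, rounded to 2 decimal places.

3.57 years

Periodic yield y = 0.02775. Discount each cash flow and weight by its period:
  t   CF        PV=CF/(1+0.02775)^t    t·PV
  1     1,812.50     1,763.5612     1,763.5612
  2     1,812.50     1,715.9437     3,431.8875
  3     1,687.50     1,554.4663     4,663.3990
  4     1,687.50     1,512.4946     6,049.9785
  5     1,687.50     1,471.6562     7,358.2808
  6     1,687.50     1,431.9204     8,591.5223
  7     1,687.50     1,393.2575     9,752.8024
  8    51,687.50    41,522.7055   332,181.6441
  Σ                 52,366.0054   373,793.0757
Price P = Σ PV = 52,366.0054.
Macaulay duration = Σ(t·PV) / P = 373,793.0757 / 52,366.0054 = 7.13809 half-year periods.
In years: 7.13809 / 2 = 3.56904 years.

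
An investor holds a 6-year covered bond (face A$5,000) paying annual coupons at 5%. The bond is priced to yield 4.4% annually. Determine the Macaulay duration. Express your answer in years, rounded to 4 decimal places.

Periodic yield y = 0.044. Discount each cash flow and weight by its year:
  t   CF        PV=CF/(1+0.044)^t    t·PV
  1       250.00       239.4636       239.4636
  2       250.00       229.3713       458.7425
  3       250.00       219.7043       659.1128
  4       250.00       210.4447       841.7788
  5       250.00       201.5754     1,007.8770
  6     5,250.00     4,054.6774    24,328.0647
  Σ                  5,155.2367    27,535.0395
Price P = Σ PV = 5,155.2367.
Macaulay duration = Σ(t·PV) / P = 27,535.0395 / 5,155.2367 = 5.34118 years.

5.3412 years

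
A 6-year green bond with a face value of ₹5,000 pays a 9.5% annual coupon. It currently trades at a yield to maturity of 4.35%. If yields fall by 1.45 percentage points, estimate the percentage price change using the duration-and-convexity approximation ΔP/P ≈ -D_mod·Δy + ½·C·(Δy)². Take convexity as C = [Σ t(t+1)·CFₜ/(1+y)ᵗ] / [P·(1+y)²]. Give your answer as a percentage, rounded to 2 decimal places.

+7.23%

With y = 0.0435:
  t   CF        PV=CF/(1+0.0435)^t    t·PV        t(t+1)·PV
  1       475.00       455.1989       455.1989         910.3977
  2       475.00       436.2231       872.4463       2,617.3389
  3       475.00       418.0385     1,254.1154       5,016.4616
  4       475.00       400.6119     1,602.4474       8,012.2371
  5       475.00       383.9117     1,919.5585      11,517.3509
  6     5,475.00     4,240.6204    25,443.7227     178,106.0588
  Σ                  6,334.6045    31,547.4891     206,179.8449
P = 6,334.6045; D_Mac = 4.98018 yrs; D_mod = 4.77258 yrs; C = 29.89109.
Duration effect: -4.77258 × (-0.0145) = +0.069202
Convexity effect: 0.5 × 29.89109 × (-0.0145)² = +0.0031423
ΔP/P ≈ +0.069202 + 0.0031423 = +0.072345 = +7.2345%.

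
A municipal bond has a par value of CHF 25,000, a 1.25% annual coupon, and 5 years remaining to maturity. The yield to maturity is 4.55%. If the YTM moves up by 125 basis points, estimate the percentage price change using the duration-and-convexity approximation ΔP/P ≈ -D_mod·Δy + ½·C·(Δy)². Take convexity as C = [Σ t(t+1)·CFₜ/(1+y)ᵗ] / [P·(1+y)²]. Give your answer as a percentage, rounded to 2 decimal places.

-5.61%

With y = 0.0455:
  t   CF        PV=CF/(1+0.0455)^t    t·PV        t(t+1)·PV
  1       312.50       298.9000       298.9000         597.8001
  2       312.50       285.8920       571.7839       1,715.3518
  3       312.50       273.4500       820.3500       3,281.3999
  4       312.50       261.5495     1,046.1979       5,230.9897
  5    25,312.50    20,263.5184   101,317.5919     607,905.5516
  Σ                 21,383.3099   104,054.8238     618,731.0931
P = 21,383.3099; D_Mac = 4.86617 yrs; D_mod = 4.65440 yrs; C = 26.47152.
Duration effect: -4.65440 × (+0.0125) = -0.058180
Convexity effect: 0.5 × 26.47152 × (0.0125)² = +0.0020681
ΔP/P ≈ -0.058180 + 0.0020681 = -0.056112 = -5.6112%.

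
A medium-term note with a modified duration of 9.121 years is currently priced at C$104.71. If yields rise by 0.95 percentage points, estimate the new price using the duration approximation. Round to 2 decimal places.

C$95.64

Duration approximation: ΔP/P ≈ -D_mod · Δy = -9.121 × (+0.0095) = -0.0866495.
New price ≈ 104.71 × (1 - 0.0866495) = 95.636930855.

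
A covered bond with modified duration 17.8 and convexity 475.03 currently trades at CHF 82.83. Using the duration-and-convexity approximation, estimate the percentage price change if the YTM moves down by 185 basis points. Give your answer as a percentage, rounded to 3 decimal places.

+41.059%

Duration effect: -D_mod·Δy = -17.8 × (-0.0185) = +0.329300
Convexity effect: ½·C·(Δy)² = 0.5 × 475.03 × (-0.0185)² = +0.08128950875
ΔP/P ≈ +0.329300 + 0.08128950875 = +0.41058950875
= +41.058950875%.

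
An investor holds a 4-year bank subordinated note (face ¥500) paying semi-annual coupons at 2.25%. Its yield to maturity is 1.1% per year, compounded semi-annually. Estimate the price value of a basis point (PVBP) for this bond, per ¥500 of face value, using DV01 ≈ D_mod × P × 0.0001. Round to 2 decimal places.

¥0.20

Periodic yield y = 0.0055.
  t   CF        PV=CF/(1+0.0055)^t    t·PV
  1        5.625         5.5942         5.5942
  2        5.625         5.5636        11.1273
  3        5.625         5.5332        16.5996
  4        5.625         5.5029        22.0117
  5        5.625         5.4728        27.3642
  6        5.625         5.4429        32.6574
  7        5.625         5.4131        37.8919
  8      505.625       483.9182     3,871.3455
  Σ                    522.4410     4,024.5917
P = 522.4410; D_Mac = 7.70344 half-year periods = 3.85172 yrs; D_mod = 3.83065 yrs.
DV01 ≈ 3.83065 × 522.4410 × 0.0001 = 0.200129.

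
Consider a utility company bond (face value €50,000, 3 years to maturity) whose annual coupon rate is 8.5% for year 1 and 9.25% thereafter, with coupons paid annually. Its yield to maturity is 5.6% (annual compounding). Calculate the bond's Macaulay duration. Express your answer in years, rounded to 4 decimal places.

2.7765 years

Periodic yield y = 0.056. Discount each cash flow and weight by its year:
  t   CF        PV=CF/(1+0.056)^t    t·PV
  1     4,250.00     4,024.6212     4,024.6212
  2     4,625.00     4,147.4762     8,294.9524
  3    54,625.00    46,387.3641   139,162.0924
  Σ                 54,559.4615   151,481.6660
Price P = Σ PV = 54,559.4615.
Macaulay duration = Σ(t·PV) / P = 151,481.6660 / 54,559.4615 = 2.77645 years.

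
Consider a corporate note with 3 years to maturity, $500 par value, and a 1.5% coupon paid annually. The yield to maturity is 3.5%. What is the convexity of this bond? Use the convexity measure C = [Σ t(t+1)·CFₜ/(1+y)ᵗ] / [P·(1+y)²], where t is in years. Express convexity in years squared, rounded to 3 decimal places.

10.976

With y = 0.035:
  t   CF        PV=CF/(1+0.035)^t    t·PV        t(t+1)·PV
  1         7.50         7.2464         7.2464          14.4928
  2         7.50         7.0013        14.0027          42.0080
  3       507.50       457.7359     1,373.2078       5,492.8311
  Σ                    471.9836     1,394.4568       5,549.3318
P = 471.9836.
Convexity = Σ t(t+1)·PV / [P·(1+y)²] = 5,549.3318 / (471.9836 × 1.071225) = 10.97572.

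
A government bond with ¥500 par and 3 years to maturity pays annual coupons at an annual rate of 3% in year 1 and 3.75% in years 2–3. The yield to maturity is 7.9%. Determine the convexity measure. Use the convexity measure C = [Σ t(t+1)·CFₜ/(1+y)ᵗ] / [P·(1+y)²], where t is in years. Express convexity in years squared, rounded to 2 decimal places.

With y = 0.079:
  t   CF        PV=CF/(1+0.079)^t    t·PV        t(t+1)·PV
  1        15.00        13.9018        13.9018          27.8035
  2        18.75        16.1049        32.2098          96.6295
  3       518.75       412.9465     1,238.8395       4,955.3578
  Σ                    442.9532     1,284.9510       5,079.7908
P = 442.9532.
Convexity = Σ t(t+1)·PV / [P·(1+y)²] = 5,079.7908 / (442.9532 × 1.164241) = 9.85020.

9.85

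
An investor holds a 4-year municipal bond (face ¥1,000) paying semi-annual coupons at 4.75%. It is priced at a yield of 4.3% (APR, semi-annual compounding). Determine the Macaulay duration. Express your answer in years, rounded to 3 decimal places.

Periodic yield y = 0.0215. Discount each cash flow and weight by its period:
  t   CF        PV=CF/(1+0.0215)^t    t·PV
  1        23.75        23.2501        23.2501
  2        23.75        22.7608        45.5215
  3        23.75        22.2817        66.8451
  4        23.75        21.8127        87.2509
  5        23.75        21.3536       106.7682
  6        23.75        20.9042       125.4252
  7        23.75        20.4642       143.2495
  8     1,023.75       863.5489     6,908.3914
  Σ                  1,016.3763     7,506.7019
Price P = Σ PV = 1,016.3763.
Macaulay duration = Σ(t·PV) / P = 7,506.7019 / 1,016.3763 = 7.38575 half-year periods.
In years: 7.38575 / 2 = 3.69288 years.

3.693 years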